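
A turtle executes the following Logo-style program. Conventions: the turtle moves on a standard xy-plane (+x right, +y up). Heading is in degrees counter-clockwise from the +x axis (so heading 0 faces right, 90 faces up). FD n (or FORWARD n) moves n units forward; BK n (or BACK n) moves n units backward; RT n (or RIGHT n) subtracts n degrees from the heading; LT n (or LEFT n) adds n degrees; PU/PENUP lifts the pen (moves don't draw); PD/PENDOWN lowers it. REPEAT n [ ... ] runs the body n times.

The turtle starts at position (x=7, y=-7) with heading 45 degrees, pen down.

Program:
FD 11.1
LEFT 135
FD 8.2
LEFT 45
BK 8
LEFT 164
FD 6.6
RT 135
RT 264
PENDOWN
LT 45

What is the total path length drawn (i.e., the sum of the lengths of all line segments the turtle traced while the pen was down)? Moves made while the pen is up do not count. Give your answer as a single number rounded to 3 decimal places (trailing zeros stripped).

Answer: 33.9

Derivation:
Executing turtle program step by step:
Start: pos=(7,-7), heading=45, pen down
FD 11.1: (7,-7) -> (14.849,0.849) [heading=45, draw]
LT 135: heading 45 -> 180
FD 8.2: (14.849,0.849) -> (6.649,0.849) [heading=180, draw]
LT 45: heading 180 -> 225
BK 8: (6.649,0.849) -> (12.306,6.506) [heading=225, draw]
LT 164: heading 225 -> 29
FD 6.6: (12.306,6.506) -> (18.078,9.705) [heading=29, draw]
RT 135: heading 29 -> 254
RT 264: heading 254 -> 350
PD: pen down
LT 45: heading 350 -> 35
Final: pos=(18.078,9.705), heading=35, 4 segment(s) drawn

Segment lengths:
  seg 1: (7,-7) -> (14.849,0.849), length = 11.1
  seg 2: (14.849,0.849) -> (6.649,0.849), length = 8.2
  seg 3: (6.649,0.849) -> (12.306,6.506), length = 8
  seg 4: (12.306,6.506) -> (18.078,9.705), length = 6.6
Total = 33.9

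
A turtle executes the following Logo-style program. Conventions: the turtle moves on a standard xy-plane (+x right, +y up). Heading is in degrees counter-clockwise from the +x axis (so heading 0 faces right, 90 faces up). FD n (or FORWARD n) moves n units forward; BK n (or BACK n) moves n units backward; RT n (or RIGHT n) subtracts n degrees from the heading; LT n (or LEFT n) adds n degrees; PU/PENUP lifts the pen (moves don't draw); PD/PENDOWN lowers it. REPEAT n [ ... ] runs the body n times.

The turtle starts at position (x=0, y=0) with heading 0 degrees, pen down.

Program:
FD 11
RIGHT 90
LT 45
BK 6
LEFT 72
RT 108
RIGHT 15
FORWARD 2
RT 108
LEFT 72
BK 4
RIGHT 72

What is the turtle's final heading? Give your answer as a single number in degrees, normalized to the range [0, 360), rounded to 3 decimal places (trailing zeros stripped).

Answer: 156

Derivation:
Executing turtle program step by step:
Start: pos=(0,0), heading=0, pen down
FD 11: (0,0) -> (11,0) [heading=0, draw]
RT 90: heading 0 -> 270
LT 45: heading 270 -> 315
BK 6: (11,0) -> (6.757,4.243) [heading=315, draw]
LT 72: heading 315 -> 27
RT 108: heading 27 -> 279
RT 15: heading 279 -> 264
FD 2: (6.757,4.243) -> (6.548,2.254) [heading=264, draw]
RT 108: heading 264 -> 156
LT 72: heading 156 -> 228
BK 4: (6.548,2.254) -> (9.225,5.226) [heading=228, draw]
RT 72: heading 228 -> 156
Final: pos=(9.225,5.226), heading=156, 4 segment(s) drawn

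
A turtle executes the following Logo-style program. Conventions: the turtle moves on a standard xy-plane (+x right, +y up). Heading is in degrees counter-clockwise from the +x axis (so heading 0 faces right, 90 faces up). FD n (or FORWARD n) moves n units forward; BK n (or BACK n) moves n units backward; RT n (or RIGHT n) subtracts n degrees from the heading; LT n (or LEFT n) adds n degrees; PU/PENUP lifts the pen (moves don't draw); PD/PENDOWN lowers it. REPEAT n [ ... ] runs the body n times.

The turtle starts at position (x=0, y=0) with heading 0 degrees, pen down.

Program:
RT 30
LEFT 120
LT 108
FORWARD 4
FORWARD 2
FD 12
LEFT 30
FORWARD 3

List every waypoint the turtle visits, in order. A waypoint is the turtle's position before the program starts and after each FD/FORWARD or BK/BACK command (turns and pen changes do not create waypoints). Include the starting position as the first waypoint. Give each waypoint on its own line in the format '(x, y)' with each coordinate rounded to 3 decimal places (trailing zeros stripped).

Answer: (0, 0)
(-3.804, -1.236)
(-5.706, -1.854)
(-17.119, -5.562)
(-19.126, -7.792)

Derivation:
Executing turtle program step by step:
Start: pos=(0,0), heading=0, pen down
RT 30: heading 0 -> 330
LT 120: heading 330 -> 90
LT 108: heading 90 -> 198
FD 4: (0,0) -> (-3.804,-1.236) [heading=198, draw]
FD 2: (-3.804,-1.236) -> (-5.706,-1.854) [heading=198, draw]
FD 12: (-5.706,-1.854) -> (-17.119,-5.562) [heading=198, draw]
LT 30: heading 198 -> 228
FD 3: (-17.119,-5.562) -> (-19.126,-7.792) [heading=228, draw]
Final: pos=(-19.126,-7.792), heading=228, 4 segment(s) drawn
Waypoints (5 total):
(0, 0)
(-3.804, -1.236)
(-5.706, -1.854)
(-17.119, -5.562)
(-19.126, -7.792)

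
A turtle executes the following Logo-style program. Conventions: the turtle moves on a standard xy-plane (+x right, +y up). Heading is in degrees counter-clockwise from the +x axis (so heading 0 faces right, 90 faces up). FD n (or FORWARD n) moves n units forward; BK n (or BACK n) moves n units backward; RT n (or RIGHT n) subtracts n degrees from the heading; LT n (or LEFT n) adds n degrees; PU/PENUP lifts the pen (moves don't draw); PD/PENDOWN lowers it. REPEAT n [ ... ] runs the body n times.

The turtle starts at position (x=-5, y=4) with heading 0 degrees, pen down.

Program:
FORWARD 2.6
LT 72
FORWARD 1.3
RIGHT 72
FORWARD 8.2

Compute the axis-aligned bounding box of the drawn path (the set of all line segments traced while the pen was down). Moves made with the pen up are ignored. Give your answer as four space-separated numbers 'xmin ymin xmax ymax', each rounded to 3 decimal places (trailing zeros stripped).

Answer: -5 4 6.202 5.236

Derivation:
Executing turtle program step by step:
Start: pos=(-5,4), heading=0, pen down
FD 2.6: (-5,4) -> (-2.4,4) [heading=0, draw]
LT 72: heading 0 -> 72
FD 1.3: (-2.4,4) -> (-1.998,5.236) [heading=72, draw]
RT 72: heading 72 -> 0
FD 8.2: (-1.998,5.236) -> (6.202,5.236) [heading=0, draw]
Final: pos=(6.202,5.236), heading=0, 3 segment(s) drawn

Segment endpoints: x in {-5, -2.4, -1.998, 6.202}, y in {4, 5.236}
xmin=-5, ymin=4, xmax=6.202, ymax=5.236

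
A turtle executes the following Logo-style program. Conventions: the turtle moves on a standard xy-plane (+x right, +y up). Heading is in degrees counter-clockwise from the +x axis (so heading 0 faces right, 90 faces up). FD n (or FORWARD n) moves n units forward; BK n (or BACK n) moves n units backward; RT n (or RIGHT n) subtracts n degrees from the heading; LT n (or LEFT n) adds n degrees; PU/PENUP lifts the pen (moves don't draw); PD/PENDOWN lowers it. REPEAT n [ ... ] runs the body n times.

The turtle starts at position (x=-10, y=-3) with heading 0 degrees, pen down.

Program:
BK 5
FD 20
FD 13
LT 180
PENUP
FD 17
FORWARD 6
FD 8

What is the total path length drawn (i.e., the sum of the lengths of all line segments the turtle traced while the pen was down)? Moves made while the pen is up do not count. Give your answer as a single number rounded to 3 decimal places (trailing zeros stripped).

Executing turtle program step by step:
Start: pos=(-10,-3), heading=0, pen down
BK 5: (-10,-3) -> (-15,-3) [heading=0, draw]
FD 20: (-15,-3) -> (5,-3) [heading=0, draw]
FD 13: (5,-3) -> (18,-3) [heading=0, draw]
LT 180: heading 0 -> 180
PU: pen up
FD 17: (18,-3) -> (1,-3) [heading=180, move]
FD 6: (1,-3) -> (-5,-3) [heading=180, move]
FD 8: (-5,-3) -> (-13,-3) [heading=180, move]
Final: pos=(-13,-3), heading=180, 3 segment(s) drawn

Segment lengths:
  seg 1: (-10,-3) -> (-15,-3), length = 5
  seg 2: (-15,-3) -> (5,-3), length = 20
  seg 3: (5,-3) -> (18,-3), length = 13
Total = 38

Answer: 38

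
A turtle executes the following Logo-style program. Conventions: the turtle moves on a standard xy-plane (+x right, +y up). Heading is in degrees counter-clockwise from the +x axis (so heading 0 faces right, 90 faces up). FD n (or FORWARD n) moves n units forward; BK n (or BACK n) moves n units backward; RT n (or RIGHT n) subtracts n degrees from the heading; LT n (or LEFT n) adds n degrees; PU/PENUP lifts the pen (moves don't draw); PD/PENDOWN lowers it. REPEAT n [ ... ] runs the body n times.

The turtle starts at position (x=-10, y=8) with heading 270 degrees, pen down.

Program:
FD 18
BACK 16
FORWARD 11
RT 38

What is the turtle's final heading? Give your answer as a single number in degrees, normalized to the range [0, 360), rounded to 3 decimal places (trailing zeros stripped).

Answer: 232

Derivation:
Executing turtle program step by step:
Start: pos=(-10,8), heading=270, pen down
FD 18: (-10,8) -> (-10,-10) [heading=270, draw]
BK 16: (-10,-10) -> (-10,6) [heading=270, draw]
FD 11: (-10,6) -> (-10,-5) [heading=270, draw]
RT 38: heading 270 -> 232
Final: pos=(-10,-5), heading=232, 3 segment(s) drawn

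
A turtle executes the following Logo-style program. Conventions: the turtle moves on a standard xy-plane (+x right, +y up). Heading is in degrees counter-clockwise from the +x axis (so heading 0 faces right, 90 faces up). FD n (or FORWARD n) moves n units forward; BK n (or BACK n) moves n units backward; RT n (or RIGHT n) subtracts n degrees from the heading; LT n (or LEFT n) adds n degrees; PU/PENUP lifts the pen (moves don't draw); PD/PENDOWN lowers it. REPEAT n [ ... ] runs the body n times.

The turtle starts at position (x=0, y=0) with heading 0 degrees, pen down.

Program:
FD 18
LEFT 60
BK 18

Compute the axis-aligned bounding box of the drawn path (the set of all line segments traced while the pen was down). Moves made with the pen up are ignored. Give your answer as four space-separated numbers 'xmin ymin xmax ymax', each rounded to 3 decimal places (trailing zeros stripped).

Answer: 0 -15.588 18 0

Derivation:
Executing turtle program step by step:
Start: pos=(0,0), heading=0, pen down
FD 18: (0,0) -> (18,0) [heading=0, draw]
LT 60: heading 0 -> 60
BK 18: (18,0) -> (9,-15.588) [heading=60, draw]
Final: pos=(9,-15.588), heading=60, 2 segment(s) drawn

Segment endpoints: x in {0, 9, 18}, y in {-15.588, 0}
xmin=0, ymin=-15.588, xmax=18, ymax=0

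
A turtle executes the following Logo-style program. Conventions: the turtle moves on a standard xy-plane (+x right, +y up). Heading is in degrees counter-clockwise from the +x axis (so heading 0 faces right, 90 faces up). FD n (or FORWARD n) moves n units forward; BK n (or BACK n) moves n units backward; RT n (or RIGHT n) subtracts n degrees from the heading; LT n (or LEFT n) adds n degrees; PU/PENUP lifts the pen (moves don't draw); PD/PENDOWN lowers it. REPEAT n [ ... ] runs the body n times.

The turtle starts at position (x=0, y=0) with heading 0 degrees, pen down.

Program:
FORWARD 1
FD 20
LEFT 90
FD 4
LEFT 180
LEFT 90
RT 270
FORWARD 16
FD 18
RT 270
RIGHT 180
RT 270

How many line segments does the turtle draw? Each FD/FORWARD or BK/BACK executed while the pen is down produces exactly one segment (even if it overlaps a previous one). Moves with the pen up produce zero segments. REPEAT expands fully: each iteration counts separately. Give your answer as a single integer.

Executing turtle program step by step:
Start: pos=(0,0), heading=0, pen down
FD 1: (0,0) -> (1,0) [heading=0, draw]
FD 20: (1,0) -> (21,0) [heading=0, draw]
LT 90: heading 0 -> 90
FD 4: (21,0) -> (21,4) [heading=90, draw]
LT 180: heading 90 -> 270
LT 90: heading 270 -> 0
RT 270: heading 0 -> 90
FD 16: (21,4) -> (21,20) [heading=90, draw]
FD 18: (21,20) -> (21,38) [heading=90, draw]
RT 270: heading 90 -> 180
RT 180: heading 180 -> 0
RT 270: heading 0 -> 90
Final: pos=(21,38), heading=90, 5 segment(s) drawn
Segments drawn: 5

Answer: 5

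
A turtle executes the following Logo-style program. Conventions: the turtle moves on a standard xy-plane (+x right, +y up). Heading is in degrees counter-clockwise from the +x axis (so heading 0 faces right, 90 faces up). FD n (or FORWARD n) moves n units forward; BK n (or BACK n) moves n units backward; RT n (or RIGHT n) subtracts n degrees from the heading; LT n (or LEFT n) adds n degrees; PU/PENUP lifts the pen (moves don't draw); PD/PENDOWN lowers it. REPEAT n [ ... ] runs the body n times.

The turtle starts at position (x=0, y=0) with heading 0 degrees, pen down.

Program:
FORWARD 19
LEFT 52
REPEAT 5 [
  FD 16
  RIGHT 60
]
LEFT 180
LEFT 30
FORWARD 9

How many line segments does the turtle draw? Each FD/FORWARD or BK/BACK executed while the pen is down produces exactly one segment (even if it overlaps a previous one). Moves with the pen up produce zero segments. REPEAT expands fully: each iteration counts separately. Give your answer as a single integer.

Answer: 7

Derivation:
Executing turtle program step by step:
Start: pos=(0,0), heading=0, pen down
FD 19: (0,0) -> (19,0) [heading=0, draw]
LT 52: heading 0 -> 52
REPEAT 5 [
  -- iteration 1/5 --
  FD 16: (19,0) -> (28.851,12.608) [heading=52, draw]
  RT 60: heading 52 -> 352
  -- iteration 2/5 --
  FD 16: (28.851,12.608) -> (44.695,10.381) [heading=352, draw]
  RT 60: heading 352 -> 292
  -- iteration 3/5 --
  FD 16: (44.695,10.381) -> (50.689,-4.454) [heading=292, draw]
  RT 60: heading 292 -> 232
  -- iteration 4/5 --
  FD 16: (50.689,-4.454) -> (40.838,-17.062) [heading=232, draw]
  RT 60: heading 232 -> 172
  -- iteration 5/5 --
  FD 16: (40.838,-17.062) -> (24.994,-14.835) [heading=172, draw]
  RT 60: heading 172 -> 112
]
LT 180: heading 112 -> 292
LT 30: heading 292 -> 322
FD 9: (24.994,-14.835) -> (32.086,-20.376) [heading=322, draw]
Final: pos=(32.086,-20.376), heading=322, 7 segment(s) drawn
Segments drawn: 7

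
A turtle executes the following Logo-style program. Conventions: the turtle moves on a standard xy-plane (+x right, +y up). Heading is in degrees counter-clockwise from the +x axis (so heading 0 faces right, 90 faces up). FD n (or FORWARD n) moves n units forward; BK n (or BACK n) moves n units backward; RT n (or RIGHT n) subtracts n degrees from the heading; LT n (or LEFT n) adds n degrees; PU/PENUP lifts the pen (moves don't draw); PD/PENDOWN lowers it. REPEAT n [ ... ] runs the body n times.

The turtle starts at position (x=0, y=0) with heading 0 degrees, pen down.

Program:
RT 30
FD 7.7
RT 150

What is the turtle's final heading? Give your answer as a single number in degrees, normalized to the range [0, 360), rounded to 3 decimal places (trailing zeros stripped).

Executing turtle program step by step:
Start: pos=(0,0), heading=0, pen down
RT 30: heading 0 -> 330
FD 7.7: (0,0) -> (6.668,-3.85) [heading=330, draw]
RT 150: heading 330 -> 180
Final: pos=(6.668,-3.85), heading=180, 1 segment(s) drawn

Answer: 180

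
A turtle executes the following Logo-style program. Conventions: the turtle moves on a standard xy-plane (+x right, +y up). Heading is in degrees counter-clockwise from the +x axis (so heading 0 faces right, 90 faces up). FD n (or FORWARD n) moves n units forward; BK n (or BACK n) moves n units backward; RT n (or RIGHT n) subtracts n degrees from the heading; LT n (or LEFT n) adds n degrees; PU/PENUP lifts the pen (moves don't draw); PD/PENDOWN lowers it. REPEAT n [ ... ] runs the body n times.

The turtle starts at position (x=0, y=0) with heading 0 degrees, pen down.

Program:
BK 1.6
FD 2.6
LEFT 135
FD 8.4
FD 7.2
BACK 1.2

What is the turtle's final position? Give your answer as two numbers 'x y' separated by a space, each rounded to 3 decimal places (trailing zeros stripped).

Executing turtle program step by step:
Start: pos=(0,0), heading=0, pen down
BK 1.6: (0,0) -> (-1.6,0) [heading=0, draw]
FD 2.6: (-1.6,0) -> (1,0) [heading=0, draw]
LT 135: heading 0 -> 135
FD 8.4: (1,0) -> (-4.94,5.94) [heading=135, draw]
FD 7.2: (-4.94,5.94) -> (-10.031,11.031) [heading=135, draw]
BK 1.2: (-10.031,11.031) -> (-9.182,10.182) [heading=135, draw]
Final: pos=(-9.182,10.182), heading=135, 5 segment(s) drawn

Answer: -9.182 10.182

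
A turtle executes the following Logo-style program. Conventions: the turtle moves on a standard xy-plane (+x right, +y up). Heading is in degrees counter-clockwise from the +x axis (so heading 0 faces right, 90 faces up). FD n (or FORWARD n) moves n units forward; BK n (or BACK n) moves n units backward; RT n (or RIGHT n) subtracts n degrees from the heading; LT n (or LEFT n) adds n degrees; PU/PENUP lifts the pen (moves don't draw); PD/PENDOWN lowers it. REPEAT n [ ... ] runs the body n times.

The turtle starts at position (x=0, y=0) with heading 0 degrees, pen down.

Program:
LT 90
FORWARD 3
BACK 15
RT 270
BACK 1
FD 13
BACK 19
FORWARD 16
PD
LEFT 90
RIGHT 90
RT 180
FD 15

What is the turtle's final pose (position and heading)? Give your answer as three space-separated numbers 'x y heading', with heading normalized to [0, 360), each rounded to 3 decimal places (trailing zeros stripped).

Executing turtle program step by step:
Start: pos=(0,0), heading=0, pen down
LT 90: heading 0 -> 90
FD 3: (0,0) -> (0,3) [heading=90, draw]
BK 15: (0,3) -> (0,-12) [heading=90, draw]
RT 270: heading 90 -> 180
BK 1: (0,-12) -> (1,-12) [heading=180, draw]
FD 13: (1,-12) -> (-12,-12) [heading=180, draw]
BK 19: (-12,-12) -> (7,-12) [heading=180, draw]
FD 16: (7,-12) -> (-9,-12) [heading=180, draw]
PD: pen down
LT 90: heading 180 -> 270
RT 90: heading 270 -> 180
RT 180: heading 180 -> 0
FD 15: (-9,-12) -> (6,-12) [heading=0, draw]
Final: pos=(6,-12), heading=0, 7 segment(s) drawn

Answer: 6 -12 0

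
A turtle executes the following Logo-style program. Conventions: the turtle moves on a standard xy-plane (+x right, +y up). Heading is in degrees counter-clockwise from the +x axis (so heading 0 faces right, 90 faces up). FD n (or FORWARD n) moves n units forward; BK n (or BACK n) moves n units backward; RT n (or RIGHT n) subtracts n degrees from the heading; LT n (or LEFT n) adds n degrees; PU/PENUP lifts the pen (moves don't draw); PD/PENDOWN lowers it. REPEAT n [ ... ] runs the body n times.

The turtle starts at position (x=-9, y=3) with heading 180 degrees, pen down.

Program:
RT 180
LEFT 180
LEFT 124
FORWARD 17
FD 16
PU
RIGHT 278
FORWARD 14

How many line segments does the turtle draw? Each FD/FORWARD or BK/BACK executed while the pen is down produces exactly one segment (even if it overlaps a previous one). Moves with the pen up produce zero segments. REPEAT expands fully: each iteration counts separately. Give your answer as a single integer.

Executing turtle program step by step:
Start: pos=(-9,3), heading=180, pen down
RT 180: heading 180 -> 0
LT 180: heading 0 -> 180
LT 124: heading 180 -> 304
FD 17: (-9,3) -> (0.506,-11.094) [heading=304, draw]
FD 16: (0.506,-11.094) -> (9.453,-24.358) [heading=304, draw]
PU: pen up
RT 278: heading 304 -> 26
FD 14: (9.453,-24.358) -> (22.036,-18.221) [heading=26, move]
Final: pos=(22.036,-18.221), heading=26, 2 segment(s) drawn
Segments drawn: 2

Answer: 2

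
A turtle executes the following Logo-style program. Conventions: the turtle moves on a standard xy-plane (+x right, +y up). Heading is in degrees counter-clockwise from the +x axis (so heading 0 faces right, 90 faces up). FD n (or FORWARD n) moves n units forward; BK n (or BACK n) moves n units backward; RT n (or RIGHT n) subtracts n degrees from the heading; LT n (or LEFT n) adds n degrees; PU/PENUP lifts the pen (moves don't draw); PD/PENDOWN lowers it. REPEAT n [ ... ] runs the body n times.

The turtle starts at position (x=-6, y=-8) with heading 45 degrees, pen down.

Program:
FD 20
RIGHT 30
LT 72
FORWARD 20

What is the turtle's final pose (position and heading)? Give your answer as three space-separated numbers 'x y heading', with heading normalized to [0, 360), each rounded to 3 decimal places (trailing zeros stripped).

Executing turtle program step by step:
Start: pos=(-6,-8), heading=45, pen down
FD 20: (-6,-8) -> (8.142,6.142) [heading=45, draw]
RT 30: heading 45 -> 15
LT 72: heading 15 -> 87
FD 20: (8.142,6.142) -> (9.189,26.115) [heading=87, draw]
Final: pos=(9.189,26.115), heading=87, 2 segment(s) drawn

Answer: 9.189 26.115 87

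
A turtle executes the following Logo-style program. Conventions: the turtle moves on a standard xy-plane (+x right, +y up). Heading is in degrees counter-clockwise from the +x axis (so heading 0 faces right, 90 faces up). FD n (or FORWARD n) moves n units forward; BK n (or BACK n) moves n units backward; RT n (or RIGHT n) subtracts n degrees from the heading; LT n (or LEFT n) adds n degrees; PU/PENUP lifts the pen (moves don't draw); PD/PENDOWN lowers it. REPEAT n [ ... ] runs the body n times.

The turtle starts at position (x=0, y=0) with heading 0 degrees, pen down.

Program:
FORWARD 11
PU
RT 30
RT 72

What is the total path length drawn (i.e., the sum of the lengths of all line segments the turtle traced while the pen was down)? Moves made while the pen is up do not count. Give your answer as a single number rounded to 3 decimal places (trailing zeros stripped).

Executing turtle program step by step:
Start: pos=(0,0), heading=0, pen down
FD 11: (0,0) -> (11,0) [heading=0, draw]
PU: pen up
RT 30: heading 0 -> 330
RT 72: heading 330 -> 258
Final: pos=(11,0), heading=258, 1 segment(s) drawn

Segment lengths:
  seg 1: (0,0) -> (11,0), length = 11
Total = 11

Answer: 11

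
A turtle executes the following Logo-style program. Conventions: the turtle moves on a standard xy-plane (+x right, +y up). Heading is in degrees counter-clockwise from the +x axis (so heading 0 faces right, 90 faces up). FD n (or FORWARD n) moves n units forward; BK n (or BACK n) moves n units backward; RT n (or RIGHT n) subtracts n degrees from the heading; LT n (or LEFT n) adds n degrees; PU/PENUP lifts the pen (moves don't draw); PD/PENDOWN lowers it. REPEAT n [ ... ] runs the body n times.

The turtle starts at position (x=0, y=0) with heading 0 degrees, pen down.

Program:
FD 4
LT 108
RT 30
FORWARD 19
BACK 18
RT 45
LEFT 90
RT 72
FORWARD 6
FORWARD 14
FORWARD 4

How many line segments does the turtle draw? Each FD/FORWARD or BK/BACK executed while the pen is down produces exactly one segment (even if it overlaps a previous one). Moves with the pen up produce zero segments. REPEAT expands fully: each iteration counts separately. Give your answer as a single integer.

Executing turtle program step by step:
Start: pos=(0,0), heading=0, pen down
FD 4: (0,0) -> (4,0) [heading=0, draw]
LT 108: heading 0 -> 108
RT 30: heading 108 -> 78
FD 19: (4,0) -> (7.95,18.585) [heading=78, draw]
BK 18: (7.95,18.585) -> (4.208,0.978) [heading=78, draw]
RT 45: heading 78 -> 33
LT 90: heading 33 -> 123
RT 72: heading 123 -> 51
FD 6: (4.208,0.978) -> (7.984,5.641) [heading=51, draw]
FD 14: (7.984,5.641) -> (16.794,16.521) [heading=51, draw]
FD 4: (16.794,16.521) -> (19.312,19.63) [heading=51, draw]
Final: pos=(19.312,19.63), heading=51, 6 segment(s) drawn
Segments drawn: 6

Answer: 6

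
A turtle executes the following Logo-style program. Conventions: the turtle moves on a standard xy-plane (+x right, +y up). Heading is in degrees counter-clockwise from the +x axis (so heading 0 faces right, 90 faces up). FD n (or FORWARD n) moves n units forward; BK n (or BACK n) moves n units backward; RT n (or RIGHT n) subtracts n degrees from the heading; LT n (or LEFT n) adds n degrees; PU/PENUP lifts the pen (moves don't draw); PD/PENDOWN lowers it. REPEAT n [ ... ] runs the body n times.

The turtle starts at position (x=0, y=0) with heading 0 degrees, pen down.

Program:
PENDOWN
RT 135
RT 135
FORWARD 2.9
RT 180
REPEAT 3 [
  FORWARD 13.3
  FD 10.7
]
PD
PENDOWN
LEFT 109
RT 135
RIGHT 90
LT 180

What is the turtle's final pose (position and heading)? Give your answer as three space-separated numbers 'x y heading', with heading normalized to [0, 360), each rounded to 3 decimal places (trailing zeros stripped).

Answer: 0 -69.1 334

Derivation:
Executing turtle program step by step:
Start: pos=(0,0), heading=0, pen down
PD: pen down
RT 135: heading 0 -> 225
RT 135: heading 225 -> 90
FD 2.9: (0,0) -> (0,2.9) [heading=90, draw]
RT 180: heading 90 -> 270
REPEAT 3 [
  -- iteration 1/3 --
  FD 13.3: (0,2.9) -> (0,-10.4) [heading=270, draw]
  FD 10.7: (0,-10.4) -> (0,-21.1) [heading=270, draw]
  -- iteration 2/3 --
  FD 13.3: (0,-21.1) -> (0,-34.4) [heading=270, draw]
  FD 10.7: (0,-34.4) -> (0,-45.1) [heading=270, draw]
  -- iteration 3/3 --
  FD 13.3: (0,-45.1) -> (0,-58.4) [heading=270, draw]
  FD 10.7: (0,-58.4) -> (0,-69.1) [heading=270, draw]
]
PD: pen down
PD: pen down
LT 109: heading 270 -> 19
RT 135: heading 19 -> 244
RT 90: heading 244 -> 154
LT 180: heading 154 -> 334
Final: pos=(0,-69.1), heading=334, 7 segment(s) drawn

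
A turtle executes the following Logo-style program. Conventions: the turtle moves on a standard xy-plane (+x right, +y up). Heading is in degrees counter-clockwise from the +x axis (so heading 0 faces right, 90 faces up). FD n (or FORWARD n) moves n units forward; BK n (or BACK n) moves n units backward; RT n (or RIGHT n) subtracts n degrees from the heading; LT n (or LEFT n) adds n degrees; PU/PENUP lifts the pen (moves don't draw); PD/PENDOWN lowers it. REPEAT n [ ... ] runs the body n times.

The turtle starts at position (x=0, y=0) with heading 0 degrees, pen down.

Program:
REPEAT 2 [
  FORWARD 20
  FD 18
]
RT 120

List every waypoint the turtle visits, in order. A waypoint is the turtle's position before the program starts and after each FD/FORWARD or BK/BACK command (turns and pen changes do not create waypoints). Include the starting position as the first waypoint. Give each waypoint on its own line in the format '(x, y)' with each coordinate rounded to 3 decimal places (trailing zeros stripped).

Executing turtle program step by step:
Start: pos=(0,0), heading=0, pen down
REPEAT 2 [
  -- iteration 1/2 --
  FD 20: (0,0) -> (20,0) [heading=0, draw]
  FD 18: (20,0) -> (38,0) [heading=0, draw]
  -- iteration 2/2 --
  FD 20: (38,0) -> (58,0) [heading=0, draw]
  FD 18: (58,0) -> (76,0) [heading=0, draw]
]
RT 120: heading 0 -> 240
Final: pos=(76,0), heading=240, 4 segment(s) drawn
Waypoints (5 total):
(0, 0)
(20, 0)
(38, 0)
(58, 0)
(76, 0)

Answer: (0, 0)
(20, 0)
(38, 0)
(58, 0)
(76, 0)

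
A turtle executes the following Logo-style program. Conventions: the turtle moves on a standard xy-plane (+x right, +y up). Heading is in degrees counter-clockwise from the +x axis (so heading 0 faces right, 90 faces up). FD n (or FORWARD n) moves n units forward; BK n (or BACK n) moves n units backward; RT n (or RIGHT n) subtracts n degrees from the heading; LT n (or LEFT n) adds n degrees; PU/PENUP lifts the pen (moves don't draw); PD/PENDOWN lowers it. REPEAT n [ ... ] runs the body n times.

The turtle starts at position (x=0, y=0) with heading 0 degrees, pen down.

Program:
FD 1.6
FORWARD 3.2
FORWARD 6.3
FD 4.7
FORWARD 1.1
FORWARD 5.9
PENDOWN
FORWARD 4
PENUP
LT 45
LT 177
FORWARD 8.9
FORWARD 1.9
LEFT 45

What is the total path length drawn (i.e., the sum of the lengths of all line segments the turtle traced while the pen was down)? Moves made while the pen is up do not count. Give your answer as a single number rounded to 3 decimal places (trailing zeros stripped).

Executing turtle program step by step:
Start: pos=(0,0), heading=0, pen down
FD 1.6: (0,0) -> (1.6,0) [heading=0, draw]
FD 3.2: (1.6,0) -> (4.8,0) [heading=0, draw]
FD 6.3: (4.8,0) -> (11.1,0) [heading=0, draw]
FD 4.7: (11.1,0) -> (15.8,0) [heading=0, draw]
FD 1.1: (15.8,0) -> (16.9,0) [heading=0, draw]
FD 5.9: (16.9,0) -> (22.8,0) [heading=0, draw]
PD: pen down
FD 4: (22.8,0) -> (26.8,0) [heading=0, draw]
PU: pen up
LT 45: heading 0 -> 45
LT 177: heading 45 -> 222
FD 8.9: (26.8,0) -> (20.186,-5.955) [heading=222, move]
FD 1.9: (20.186,-5.955) -> (18.774,-7.227) [heading=222, move]
LT 45: heading 222 -> 267
Final: pos=(18.774,-7.227), heading=267, 7 segment(s) drawn

Segment lengths:
  seg 1: (0,0) -> (1.6,0), length = 1.6
  seg 2: (1.6,0) -> (4.8,0), length = 3.2
  seg 3: (4.8,0) -> (11.1,0), length = 6.3
  seg 4: (11.1,0) -> (15.8,0), length = 4.7
  seg 5: (15.8,0) -> (16.9,0), length = 1.1
  seg 6: (16.9,0) -> (22.8,0), length = 5.9
  seg 7: (22.8,0) -> (26.8,0), length = 4
Total = 26.8

Answer: 26.8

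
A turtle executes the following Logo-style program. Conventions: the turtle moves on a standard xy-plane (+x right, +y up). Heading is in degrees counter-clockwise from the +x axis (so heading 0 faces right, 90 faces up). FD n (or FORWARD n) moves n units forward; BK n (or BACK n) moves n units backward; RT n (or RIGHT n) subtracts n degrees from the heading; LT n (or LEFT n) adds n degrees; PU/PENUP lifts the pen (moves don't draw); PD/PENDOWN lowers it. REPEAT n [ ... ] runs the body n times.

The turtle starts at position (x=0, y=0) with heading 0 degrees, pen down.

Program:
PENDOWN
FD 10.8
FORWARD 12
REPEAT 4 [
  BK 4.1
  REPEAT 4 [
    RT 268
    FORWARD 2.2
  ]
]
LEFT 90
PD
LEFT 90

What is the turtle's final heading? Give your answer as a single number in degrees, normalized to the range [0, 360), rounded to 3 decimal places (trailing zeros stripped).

Executing turtle program step by step:
Start: pos=(0,0), heading=0, pen down
PD: pen down
FD 10.8: (0,0) -> (10.8,0) [heading=0, draw]
FD 12: (10.8,0) -> (22.8,0) [heading=0, draw]
REPEAT 4 [
  -- iteration 1/4 --
  BK 4.1: (22.8,0) -> (18.7,0) [heading=0, draw]
  REPEAT 4 [
    -- iteration 1/4 --
    RT 268: heading 0 -> 92
    FD 2.2: (18.7,0) -> (18.623,2.199) [heading=92, draw]
    -- iteration 2/4 --
    RT 268: heading 92 -> 184
    FD 2.2: (18.623,2.199) -> (16.429,2.045) [heading=184, draw]
    -- iteration 3/4 --
    RT 268: heading 184 -> 276
    FD 2.2: (16.429,2.045) -> (16.659,-0.143) [heading=276, draw]
    -- iteration 4/4 --
    RT 268: heading 276 -> 8
    FD 2.2: (16.659,-0.143) -> (18.837,0.163) [heading=8, draw]
  ]
  -- iteration 2/4 --
  BK 4.1: (18.837,0.163) -> (14.777,-0.407) [heading=8, draw]
  REPEAT 4 [
    -- iteration 1/4 --
    RT 268: heading 8 -> 100
    FD 2.2: (14.777,-0.407) -> (14.395,1.759) [heading=100, draw]
    -- iteration 2/4 --
    RT 268: heading 100 -> 192
    FD 2.2: (14.395,1.759) -> (12.243,1.302) [heading=192, draw]
    -- iteration 3/4 --
    RT 268: heading 192 -> 284
    FD 2.2: (12.243,1.302) -> (12.775,-0.833) [heading=284, draw]
    -- iteration 4/4 --
    RT 268: heading 284 -> 16
    FD 2.2: (12.775,-0.833) -> (14.89,-0.226) [heading=16, draw]
  ]
  -- iteration 3/4 --
  BK 4.1: (14.89,-0.226) -> (10.949,-1.356) [heading=16, draw]
  REPEAT 4 [
    -- iteration 1/4 --
    RT 268: heading 16 -> 108
    FD 2.2: (10.949,-1.356) -> (10.269,0.736) [heading=108, draw]
    -- iteration 2/4 --
    RT 268: heading 108 -> 200
    FD 2.2: (10.269,0.736) -> (8.202,-0.016) [heading=200, draw]
    -- iteration 3/4 --
    RT 268: heading 200 -> 292
    FD 2.2: (8.202,-0.016) -> (9.026,-2.056) [heading=292, draw]
    -- iteration 4/4 --
    RT 268: heading 292 -> 24
    FD 2.2: (9.026,-2.056) -> (11.036,-1.161) [heading=24, draw]
  ]
  -- iteration 4/4 --
  BK 4.1: (11.036,-1.161) -> (7.29,-2.829) [heading=24, draw]
  REPEAT 4 [
    -- iteration 1/4 --
    RT 268: heading 24 -> 116
    FD 2.2: (7.29,-2.829) -> (6.326,-0.852) [heading=116, draw]
    -- iteration 2/4 --
    RT 268: heading 116 -> 208
    FD 2.2: (6.326,-0.852) -> (4.383,-1.885) [heading=208, draw]
    -- iteration 3/4 --
    RT 268: heading 208 -> 300
    FD 2.2: (4.383,-1.885) -> (5.483,-3.79) [heading=300, draw]
    -- iteration 4/4 --
    RT 268: heading 300 -> 32
    FD 2.2: (5.483,-3.79) -> (7.349,-2.624) [heading=32, draw]
  ]
]
LT 90: heading 32 -> 122
PD: pen down
LT 90: heading 122 -> 212
Final: pos=(7.349,-2.624), heading=212, 22 segment(s) drawn

Answer: 212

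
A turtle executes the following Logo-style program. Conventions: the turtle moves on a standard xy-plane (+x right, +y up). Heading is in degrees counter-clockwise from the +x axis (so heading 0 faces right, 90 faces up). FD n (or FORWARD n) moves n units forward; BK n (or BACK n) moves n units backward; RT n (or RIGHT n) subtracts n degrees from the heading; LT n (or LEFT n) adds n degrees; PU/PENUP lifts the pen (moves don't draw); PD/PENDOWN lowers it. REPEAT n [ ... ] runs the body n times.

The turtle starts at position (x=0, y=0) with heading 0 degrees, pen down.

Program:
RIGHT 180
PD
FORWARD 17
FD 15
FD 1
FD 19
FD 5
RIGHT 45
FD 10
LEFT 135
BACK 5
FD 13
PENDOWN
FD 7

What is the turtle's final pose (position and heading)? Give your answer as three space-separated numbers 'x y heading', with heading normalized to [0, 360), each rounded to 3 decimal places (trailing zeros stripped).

Executing turtle program step by step:
Start: pos=(0,0), heading=0, pen down
RT 180: heading 0 -> 180
PD: pen down
FD 17: (0,0) -> (-17,0) [heading=180, draw]
FD 15: (-17,0) -> (-32,0) [heading=180, draw]
FD 1: (-32,0) -> (-33,0) [heading=180, draw]
FD 19: (-33,0) -> (-52,0) [heading=180, draw]
FD 5: (-52,0) -> (-57,0) [heading=180, draw]
RT 45: heading 180 -> 135
FD 10: (-57,0) -> (-64.071,7.071) [heading=135, draw]
LT 135: heading 135 -> 270
BK 5: (-64.071,7.071) -> (-64.071,12.071) [heading=270, draw]
FD 13: (-64.071,12.071) -> (-64.071,-0.929) [heading=270, draw]
PD: pen down
FD 7: (-64.071,-0.929) -> (-64.071,-7.929) [heading=270, draw]
Final: pos=(-64.071,-7.929), heading=270, 9 segment(s) drawn

Answer: -64.071 -7.929 270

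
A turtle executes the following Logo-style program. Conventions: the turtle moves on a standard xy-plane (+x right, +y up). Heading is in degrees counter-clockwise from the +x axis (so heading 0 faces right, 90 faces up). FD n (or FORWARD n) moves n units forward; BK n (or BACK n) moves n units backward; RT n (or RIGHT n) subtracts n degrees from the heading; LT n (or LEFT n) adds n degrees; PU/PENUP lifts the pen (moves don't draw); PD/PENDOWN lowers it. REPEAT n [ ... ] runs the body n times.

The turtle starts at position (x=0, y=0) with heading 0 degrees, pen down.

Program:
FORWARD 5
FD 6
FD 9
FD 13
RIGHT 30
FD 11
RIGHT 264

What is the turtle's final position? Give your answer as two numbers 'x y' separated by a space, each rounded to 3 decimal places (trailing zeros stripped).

Executing turtle program step by step:
Start: pos=(0,0), heading=0, pen down
FD 5: (0,0) -> (5,0) [heading=0, draw]
FD 6: (5,0) -> (11,0) [heading=0, draw]
FD 9: (11,0) -> (20,0) [heading=0, draw]
FD 13: (20,0) -> (33,0) [heading=0, draw]
RT 30: heading 0 -> 330
FD 11: (33,0) -> (42.526,-5.5) [heading=330, draw]
RT 264: heading 330 -> 66
Final: pos=(42.526,-5.5), heading=66, 5 segment(s) drawn

Answer: 42.526 -5.5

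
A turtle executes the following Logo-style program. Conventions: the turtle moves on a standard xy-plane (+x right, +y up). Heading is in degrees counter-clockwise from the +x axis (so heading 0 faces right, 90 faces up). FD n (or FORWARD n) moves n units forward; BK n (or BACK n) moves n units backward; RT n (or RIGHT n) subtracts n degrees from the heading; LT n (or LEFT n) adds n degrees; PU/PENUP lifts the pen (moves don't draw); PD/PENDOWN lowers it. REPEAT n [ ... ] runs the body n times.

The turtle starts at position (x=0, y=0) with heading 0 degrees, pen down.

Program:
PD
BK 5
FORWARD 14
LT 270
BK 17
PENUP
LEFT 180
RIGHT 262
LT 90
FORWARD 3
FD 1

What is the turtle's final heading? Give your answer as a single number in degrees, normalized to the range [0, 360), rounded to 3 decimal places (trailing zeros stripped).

Answer: 278

Derivation:
Executing turtle program step by step:
Start: pos=(0,0), heading=0, pen down
PD: pen down
BK 5: (0,0) -> (-5,0) [heading=0, draw]
FD 14: (-5,0) -> (9,0) [heading=0, draw]
LT 270: heading 0 -> 270
BK 17: (9,0) -> (9,17) [heading=270, draw]
PU: pen up
LT 180: heading 270 -> 90
RT 262: heading 90 -> 188
LT 90: heading 188 -> 278
FD 3: (9,17) -> (9.418,14.029) [heading=278, move]
FD 1: (9.418,14.029) -> (9.557,13.039) [heading=278, move]
Final: pos=(9.557,13.039), heading=278, 3 segment(s) drawn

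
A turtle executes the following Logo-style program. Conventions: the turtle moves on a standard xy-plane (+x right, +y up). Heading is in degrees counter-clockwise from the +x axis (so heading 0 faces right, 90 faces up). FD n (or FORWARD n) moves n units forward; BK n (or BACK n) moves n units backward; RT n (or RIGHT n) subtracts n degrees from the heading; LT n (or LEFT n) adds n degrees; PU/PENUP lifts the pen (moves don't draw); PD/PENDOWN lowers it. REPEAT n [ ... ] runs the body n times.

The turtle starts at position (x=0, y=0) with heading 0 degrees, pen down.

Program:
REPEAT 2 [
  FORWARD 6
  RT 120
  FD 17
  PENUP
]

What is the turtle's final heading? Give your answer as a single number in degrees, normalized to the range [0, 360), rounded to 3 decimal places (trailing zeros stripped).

Executing turtle program step by step:
Start: pos=(0,0), heading=0, pen down
REPEAT 2 [
  -- iteration 1/2 --
  FD 6: (0,0) -> (6,0) [heading=0, draw]
  RT 120: heading 0 -> 240
  FD 17: (6,0) -> (-2.5,-14.722) [heading=240, draw]
  PU: pen up
  -- iteration 2/2 --
  FD 6: (-2.5,-14.722) -> (-5.5,-19.919) [heading=240, move]
  RT 120: heading 240 -> 120
  FD 17: (-5.5,-19.919) -> (-14,-5.196) [heading=120, move]
  PU: pen up
]
Final: pos=(-14,-5.196), heading=120, 2 segment(s) drawn

Answer: 120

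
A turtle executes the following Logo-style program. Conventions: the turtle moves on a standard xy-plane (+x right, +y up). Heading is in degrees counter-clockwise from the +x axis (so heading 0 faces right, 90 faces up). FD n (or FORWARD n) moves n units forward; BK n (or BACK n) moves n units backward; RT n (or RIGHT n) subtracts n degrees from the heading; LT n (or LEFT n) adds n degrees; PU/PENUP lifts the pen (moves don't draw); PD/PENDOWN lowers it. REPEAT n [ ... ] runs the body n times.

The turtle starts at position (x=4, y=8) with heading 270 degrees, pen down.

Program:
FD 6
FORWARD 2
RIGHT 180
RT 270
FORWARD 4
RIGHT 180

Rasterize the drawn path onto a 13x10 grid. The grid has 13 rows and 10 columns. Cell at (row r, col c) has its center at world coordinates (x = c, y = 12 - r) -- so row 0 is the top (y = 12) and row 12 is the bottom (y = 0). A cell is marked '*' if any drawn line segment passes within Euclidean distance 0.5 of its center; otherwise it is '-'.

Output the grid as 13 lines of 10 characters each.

Answer: ----------
----------
----------
----------
----*-----
----*-----
----*-----
----*-----
----*-----
----*-----
----*-----
----*-----
*****-----

Derivation:
Segment 0: (4,8) -> (4,2)
Segment 1: (4,2) -> (4,0)
Segment 2: (4,0) -> (-0,-0)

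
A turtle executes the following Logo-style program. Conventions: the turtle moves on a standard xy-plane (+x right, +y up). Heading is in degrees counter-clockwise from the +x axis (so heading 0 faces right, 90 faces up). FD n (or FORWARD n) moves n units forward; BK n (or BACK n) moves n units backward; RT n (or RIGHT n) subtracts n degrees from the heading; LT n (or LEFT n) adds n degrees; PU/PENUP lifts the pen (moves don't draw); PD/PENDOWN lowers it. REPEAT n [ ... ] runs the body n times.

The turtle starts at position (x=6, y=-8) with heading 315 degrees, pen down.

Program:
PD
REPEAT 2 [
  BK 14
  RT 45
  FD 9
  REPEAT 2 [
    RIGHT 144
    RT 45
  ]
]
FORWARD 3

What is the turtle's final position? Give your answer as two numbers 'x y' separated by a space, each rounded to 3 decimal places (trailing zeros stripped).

Answer: -10.555 1.659

Derivation:
Executing turtle program step by step:
Start: pos=(6,-8), heading=315, pen down
PD: pen down
REPEAT 2 [
  -- iteration 1/2 --
  BK 14: (6,-8) -> (-3.899,1.899) [heading=315, draw]
  RT 45: heading 315 -> 270
  FD 9: (-3.899,1.899) -> (-3.899,-7.101) [heading=270, draw]
  REPEAT 2 [
    -- iteration 1/2 --
    RT 144: heading 270 -> 126
    RT 45: heading 126 -> 81
    -- iteration 2/2 --
    RT 144: heading 81 -> 297
    RT 45: heading 297 -> 252
  ]
  -- iteration 2/2 --
  BK 14: (-3.899,-7.101) -> (0.427,6.214) [heading=252, draw]
  RT 45: heading 252 -> 207
  FD 9: (0.427,6.214) -> (-7.592,2.128) [heading=207, draw]
  REPEAT 2 [
    -- iteration 1/2 --
    RT 144: heading 207 -> 63
    RT 45: heading 63 -> 18
    -- iteration 2/2 --
    RT 144: heading 18 -> 234
    RT 45: heading 234 -> 189
  ]
]
FD 3: (-7.592,2.128) -> (-10.555,1.659) [heading=189, draw]
Final: pos=(-10.555,1.659), heading=189, 5 segment(s) drawn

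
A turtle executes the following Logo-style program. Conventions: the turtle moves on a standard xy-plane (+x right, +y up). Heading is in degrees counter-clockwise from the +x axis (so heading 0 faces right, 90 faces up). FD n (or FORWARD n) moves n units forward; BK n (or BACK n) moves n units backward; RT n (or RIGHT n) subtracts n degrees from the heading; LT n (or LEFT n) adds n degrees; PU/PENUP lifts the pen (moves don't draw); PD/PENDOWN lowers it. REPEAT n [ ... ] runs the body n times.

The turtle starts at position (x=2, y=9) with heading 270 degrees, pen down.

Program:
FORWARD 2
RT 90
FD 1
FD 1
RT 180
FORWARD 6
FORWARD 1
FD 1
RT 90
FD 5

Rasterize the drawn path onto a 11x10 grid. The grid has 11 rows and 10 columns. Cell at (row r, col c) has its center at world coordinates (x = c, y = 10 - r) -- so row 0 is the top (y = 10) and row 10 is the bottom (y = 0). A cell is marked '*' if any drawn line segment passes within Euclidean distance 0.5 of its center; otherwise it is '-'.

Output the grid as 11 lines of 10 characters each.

Segment 0: (2,9) -> (2,7)
Segment 1: (2,7) -> (1,7)
Segment 2: (1,7) -> (-0,7)
Segment 3: (-0,7) -> (6,7)
Segment 4: (6,7) -> (7,7)
Segment 5: (7,7) -> (8,7)
Segment 6: (8,7) -> (8,2)

Answer: ----------
--*-------
--*-------
*********-
--------*-
--------*-
--------*-
--------*-
--------*-
----------
----------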